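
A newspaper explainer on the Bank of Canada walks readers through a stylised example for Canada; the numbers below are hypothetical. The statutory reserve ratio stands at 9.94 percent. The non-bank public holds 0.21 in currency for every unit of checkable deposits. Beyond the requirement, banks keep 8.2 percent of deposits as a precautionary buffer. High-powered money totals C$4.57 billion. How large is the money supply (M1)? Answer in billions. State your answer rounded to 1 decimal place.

The money multiplier is m = (1 + c) / (rr + e + c) = (1 + 0.21) / (0.0994 + 0.082 + 0.21) ≈ 3.0915.
So M = m × MB = 3.0915 × 4.57 ≈ 14.1282 billion.

C$14.1 billion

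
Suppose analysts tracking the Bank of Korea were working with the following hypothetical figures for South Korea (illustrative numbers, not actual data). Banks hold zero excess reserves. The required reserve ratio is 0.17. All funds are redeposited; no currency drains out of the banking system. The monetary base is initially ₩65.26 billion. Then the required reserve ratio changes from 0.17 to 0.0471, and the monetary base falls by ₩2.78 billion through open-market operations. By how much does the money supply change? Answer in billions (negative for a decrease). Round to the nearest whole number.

Before: m₁ = 1 / (0.17) ≈ 5.8824, MB₁ = 65.26, so M₁ = 5.8824 × 65.26 ≈ 383.8854 billion.
After: m₂ = 1 / (0.0471) ≈ 21.2314, MB₂ = 65.26 − 2.78 = 62.48, so M₂ = 21.2314 × 62.48 ≈ 1326.5379 billion.
ΔM = M₂ − M₁ = 1326.5379 − 383.8854 = 942.6525 billion.

₩943 billion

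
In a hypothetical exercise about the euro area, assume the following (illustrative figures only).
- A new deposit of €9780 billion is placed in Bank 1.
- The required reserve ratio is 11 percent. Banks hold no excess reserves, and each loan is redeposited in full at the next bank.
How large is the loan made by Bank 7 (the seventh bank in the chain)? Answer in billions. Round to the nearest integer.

Each bank lends a fraction (1 − rr) = 0.8900 of the deposit it receives, so Bank 7 receives 9780·0.8900^6 and lends 9780·0.8900^7 ≈ 4325.8246 billion.

€4326 billion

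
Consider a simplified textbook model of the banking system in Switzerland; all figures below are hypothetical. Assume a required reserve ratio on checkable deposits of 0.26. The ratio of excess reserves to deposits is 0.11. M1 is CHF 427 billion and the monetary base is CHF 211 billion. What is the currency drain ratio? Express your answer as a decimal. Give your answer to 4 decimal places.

Using m = M/MB = 427/211 ≈ 2.023697. From m = (1 + c)/(c + rr + e), rearranging gives 1 + c = m·(c + rr + e), so c·(1 − m) = m·(rr + e) − 1.
Hence c = [m·(rr + e) − 1]/(1 − m) = [2.023697 × (0.26 + 0.11) − 1] / (1 − 2.023697) ≈ 0.245416.

0.2454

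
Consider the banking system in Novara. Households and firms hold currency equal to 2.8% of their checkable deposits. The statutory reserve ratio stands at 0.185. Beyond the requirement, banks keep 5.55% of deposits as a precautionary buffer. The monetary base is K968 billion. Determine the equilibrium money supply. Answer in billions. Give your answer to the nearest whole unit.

K3706 billion

The money multiplier is m = (1 + c) / (rr + e + c) = (1 + 0.028) / (0.185 + 0.0555 + 0.028) ≈ 3.8287.
So M = m × MB = 3.8287 × 968 = 3706.1816 billion.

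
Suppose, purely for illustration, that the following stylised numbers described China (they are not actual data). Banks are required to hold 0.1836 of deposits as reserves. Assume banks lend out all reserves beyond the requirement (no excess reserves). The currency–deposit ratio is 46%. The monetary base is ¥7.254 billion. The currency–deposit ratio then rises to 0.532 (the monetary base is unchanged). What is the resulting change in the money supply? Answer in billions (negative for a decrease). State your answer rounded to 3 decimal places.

Initially m₁ = (1 + 0.46) / (0.1836 + 0.46) ≈ 2.26849, so M₁ = 2.26849 × 7.254 ≈ 16.4556 billion.
After the change m₂ = (1 + 0.532) / (0.1836 + 0.532) ≈ 2.14086, so M₂ = 2.14086 × 7.254 ≈ 15.5298 billion.
ΔM = M₂ − M₁ = 15.5298 − 16.4556 = -0.9258 billion.

-0.926 billion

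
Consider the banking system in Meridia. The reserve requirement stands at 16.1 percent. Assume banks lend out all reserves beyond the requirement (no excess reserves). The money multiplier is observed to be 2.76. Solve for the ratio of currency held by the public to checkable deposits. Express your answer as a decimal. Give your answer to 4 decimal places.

0.3157

Using m = 2.76. From m = (1 + c)/(c + rr + e), rearranging gives 1 + c = m·(c + rr + e), so c·(1 − m) = m·(rr + e) − 1.
Hence c = [m·(rr + e) − 1]/(1 − m) = [2.76 × (0.161 + 0) − 1] / (1 − 2.76) ≈ 0.315705.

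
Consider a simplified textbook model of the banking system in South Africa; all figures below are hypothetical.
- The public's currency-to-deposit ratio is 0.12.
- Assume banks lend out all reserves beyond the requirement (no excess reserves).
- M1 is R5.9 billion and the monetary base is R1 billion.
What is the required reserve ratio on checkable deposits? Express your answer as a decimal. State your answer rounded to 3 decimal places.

Using m = M/MB = 5.9/1 = 5.900000. Since m = (1 + c)/(c + rr + e), the denominator satisfies c + rr + e = (1 + c)/m = (1 + 0.12) / 5.900000 ≈ 0.189831.
With c = 0.12 and e = 0, the required reserve ratio on checkable deposits is 0.189831 − 0.12 − 0 = 0.069831.

0.070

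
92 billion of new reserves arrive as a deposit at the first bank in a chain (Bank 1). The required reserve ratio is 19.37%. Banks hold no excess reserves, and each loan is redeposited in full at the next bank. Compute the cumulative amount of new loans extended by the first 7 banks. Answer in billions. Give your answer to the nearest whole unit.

298 billion

Bank i lends (1 − rr)^i of the original deposit: Bank 1 lends 92·0.8063 = 74.1796, Bank 2 lends 92·0.8063² ≈ 59.8110, and so on.
Summing a geometric series: total = 92·[0.8063·(1 − 0.8063^7) / (1 − 0.8063)] ≈ 298.1153 billion.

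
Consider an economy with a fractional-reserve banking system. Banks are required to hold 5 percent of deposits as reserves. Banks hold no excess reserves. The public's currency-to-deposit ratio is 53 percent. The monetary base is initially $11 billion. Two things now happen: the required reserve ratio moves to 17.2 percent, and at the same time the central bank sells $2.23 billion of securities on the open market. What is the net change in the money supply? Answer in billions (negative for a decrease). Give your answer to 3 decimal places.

Before: m₁ = (1 + 0.53) / (0.05 + 0.53) ≈ 2.637931, MB₁ = 11, so M₁ = 2.637931 × 11 ≈ 29.0172 billion.
After: m₂ = (1 + 0.53) / (0.172 + 0.53) ≈ 2.179487, MB₂ = 11 − 2.23 = 8.77, so M₂ = 2.179487 × 8.77 ≈ 19.1141 billion.
ΔM = M₂ − M₁ = 19.1141 − 29.0172 = -9.9031 billion.

-9.903 billion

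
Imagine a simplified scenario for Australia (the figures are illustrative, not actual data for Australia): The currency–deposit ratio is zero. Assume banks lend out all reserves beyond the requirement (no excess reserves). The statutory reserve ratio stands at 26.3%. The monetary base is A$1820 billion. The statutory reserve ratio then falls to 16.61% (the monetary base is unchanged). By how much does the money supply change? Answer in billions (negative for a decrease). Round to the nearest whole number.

A$4037 billion

Initially m₁ = 1 / (0.263) ≈ 3.80228, so M₁ = 3.80228 × 1820 = 6920.1496 billion.
After the change m₂ = 1 / (0.1661) ≈ 6.02047, so M₂ = 6.02047 × 1820 = 10957.2554 billion.
ΔM = M₂ − M₁ = 10957.2554 − 6920.1496 = 4037.1058 billion.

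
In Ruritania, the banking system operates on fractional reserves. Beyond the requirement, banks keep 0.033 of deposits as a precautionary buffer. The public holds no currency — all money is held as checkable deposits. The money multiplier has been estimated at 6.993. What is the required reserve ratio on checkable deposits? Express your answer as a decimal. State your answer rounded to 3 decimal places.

0.110

Using m = 6.993. Since m = (1 + c)/(c + rr + e), the denominator satisfies c + rr + e = (1 + c)/m = (1 + 0) / 6.993 ≈ 0.143000.
With c = 0 and e = 0.033, the required reserve ratio on checkable deposits is 0.143000 − 0 − 0.033 = 0.11.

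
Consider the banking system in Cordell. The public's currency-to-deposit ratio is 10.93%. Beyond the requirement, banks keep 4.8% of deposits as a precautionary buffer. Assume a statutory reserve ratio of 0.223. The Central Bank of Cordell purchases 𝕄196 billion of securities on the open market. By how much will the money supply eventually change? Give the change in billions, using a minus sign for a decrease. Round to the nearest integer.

The money multiplier is m = (1 + c) / (rr + e + c) = (1 + 0.1093) / (0.223 + 0.048 + 0.1093) ≈ 2.9169.
The purchase adds 196 billion of base, so ΔM = m × ΔMB = 2.9169 × (+196) = 571.7124 billion.

𝕄572 billion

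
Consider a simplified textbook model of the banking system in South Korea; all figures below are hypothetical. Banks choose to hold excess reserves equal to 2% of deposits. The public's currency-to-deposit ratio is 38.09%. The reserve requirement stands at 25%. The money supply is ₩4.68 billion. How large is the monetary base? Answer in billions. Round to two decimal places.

₩2.21 billion

The money multiplier is m = (1 + c) / (rr + e + c) = (1 + 0.3809) / (0.25 + 0.02 + 0.3809) ≈ 2.1215.
MB = M / m = 4.68 / 2.1215 ≈ 2.206 billion.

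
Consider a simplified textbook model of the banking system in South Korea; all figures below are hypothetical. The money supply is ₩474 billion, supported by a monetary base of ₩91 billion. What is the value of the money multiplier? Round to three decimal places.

The money multiplier is m = M / MB = 474 / 91 ≈ 5.20879.

5.209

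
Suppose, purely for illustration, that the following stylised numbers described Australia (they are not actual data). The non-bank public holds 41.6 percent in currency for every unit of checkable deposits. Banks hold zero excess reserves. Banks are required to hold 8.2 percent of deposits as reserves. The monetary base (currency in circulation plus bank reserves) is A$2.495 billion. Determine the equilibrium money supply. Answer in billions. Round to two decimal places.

The money multiplier is m = (1 + c) / (rr + c) = (1 + 0.416) / (0.082 + 0.416) ≈ 2.8434.
So M = m × MB = 2.8434 × 2.495 ≈ 7.0943 billion.

A$7.09 billion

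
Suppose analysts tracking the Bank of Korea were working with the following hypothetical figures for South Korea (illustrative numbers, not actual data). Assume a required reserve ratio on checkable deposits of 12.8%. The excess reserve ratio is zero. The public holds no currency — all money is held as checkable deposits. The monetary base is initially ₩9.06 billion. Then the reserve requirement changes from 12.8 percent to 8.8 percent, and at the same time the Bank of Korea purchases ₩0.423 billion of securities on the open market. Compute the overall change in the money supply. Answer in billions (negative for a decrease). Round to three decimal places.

Before: m₁ = 1 / (0.128) = 7.81250, MB₁ = 9.06, so M₁ = 7.81250 × 9.06 ≈ 70.7812 billion.
After: m₂ = 1 / (0.088) ≈ 11.36364, MB₂ = 9.06 + 0.423 = 9.483, so M₂ = 11.36364 × 9.483 ≈ 107.7614 billion.
ΔM = M₂ − M₁ = 107.7614 − 70.7812 = 36.9802 billion.

₩36.980 billion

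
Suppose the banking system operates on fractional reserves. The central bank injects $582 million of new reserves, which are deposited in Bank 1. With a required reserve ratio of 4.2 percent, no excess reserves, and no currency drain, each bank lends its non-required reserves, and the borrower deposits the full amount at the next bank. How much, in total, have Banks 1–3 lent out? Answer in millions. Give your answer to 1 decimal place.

Bank i lends (1 − rr)^i of the original deposit: Bank 1 lends 582·0.9580 = 557.5560, Bank 2 lends 582·0.9580² ≈ 534.1386, and so on.
Summing a geometric series: total = 582·[0.9580·(1 − 0.9580^3) / (1 − 0.9580)] ≈ 1603.3995 million.

$1603.4 million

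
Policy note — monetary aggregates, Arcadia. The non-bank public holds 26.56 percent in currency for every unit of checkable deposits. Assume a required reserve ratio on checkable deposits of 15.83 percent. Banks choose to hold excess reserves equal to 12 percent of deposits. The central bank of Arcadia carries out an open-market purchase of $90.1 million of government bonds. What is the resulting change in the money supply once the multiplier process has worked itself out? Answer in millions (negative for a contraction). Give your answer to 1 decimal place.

$209.7 million

The money multiplier is m = (1 + c) / (rr + e + c) = (1 + 0.2656) / (0.1583 + 0.12 + 0.2656) ≈ 2.3269.
The purchase adds 90.1 million of base, so ΔM = m × ΔMB = 2.3269 × (+90.1) ≈ 209.6537 million.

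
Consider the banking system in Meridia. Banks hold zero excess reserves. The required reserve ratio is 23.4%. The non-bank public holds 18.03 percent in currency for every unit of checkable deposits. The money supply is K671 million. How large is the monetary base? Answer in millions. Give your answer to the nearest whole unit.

K236 million

The money multiplier is m = (1 + c) / (rr + c) = (1 + 0.1803) / (0.234 + 0.1803) ≈ 2.8489.
MB = M / m = 671 / 2.8489 ≈ 235.5295 million.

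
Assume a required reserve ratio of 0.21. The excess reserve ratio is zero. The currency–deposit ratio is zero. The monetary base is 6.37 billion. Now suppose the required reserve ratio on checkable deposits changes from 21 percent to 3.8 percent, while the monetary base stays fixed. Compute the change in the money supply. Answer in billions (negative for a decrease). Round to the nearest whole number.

Initially m₁ = 1 / (0.21) ≈ 4.7619, so M₁ = 4.7619 × 6.37 ≈ 30.3333 billion.
After the change m₂ = 1 / (0.038) ≈ 26.3158, so M₂ = 26.3158 × 6.37 ≈ 167.6316 billion.
ΔM = M₂ − M₁ = 167.6316 − 30.3333 = 137.2983 billion.

137 billion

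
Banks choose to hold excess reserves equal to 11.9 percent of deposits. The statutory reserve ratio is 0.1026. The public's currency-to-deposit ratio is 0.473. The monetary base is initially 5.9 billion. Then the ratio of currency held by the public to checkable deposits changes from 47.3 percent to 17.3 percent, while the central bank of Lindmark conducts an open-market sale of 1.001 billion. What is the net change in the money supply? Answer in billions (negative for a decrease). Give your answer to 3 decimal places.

Before: m₁ = (1 + 0.473) / (0.1026 + 0.119 + 0.473) ≈ 2.12064, MB₁ = 5.9, so M₁ = 2.12064 × 5.9 ≈ 12.5118 billion.
After: m₂ = (1 + 0.173) / (0.1026 + 0.119 + 0.173) ≈ 2.97263, MB₂ = 5.9 − 1.001 = 4.899, so M₂ = 2.97263 × 4.899 ≈ 14.5629 billion.
ΔM = M₂ − M₁ = 14.5629 − 12.5118 = 2.0511 billion.

2.051 billion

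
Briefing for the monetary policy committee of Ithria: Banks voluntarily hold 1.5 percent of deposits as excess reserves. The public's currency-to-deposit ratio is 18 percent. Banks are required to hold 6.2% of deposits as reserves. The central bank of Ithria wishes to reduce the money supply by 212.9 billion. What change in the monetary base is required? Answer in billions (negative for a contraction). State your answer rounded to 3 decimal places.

The money multiplier is m = (1 + c) / (rr + e + c) = (1 + 0.18) / (0.062 + 0.015 + 0.18) ≈ 4.5914397.
ΔMB = ΔM / m = (−212.9) / 4.5914397 ≈ -46.3689 billion.

-46.369 billion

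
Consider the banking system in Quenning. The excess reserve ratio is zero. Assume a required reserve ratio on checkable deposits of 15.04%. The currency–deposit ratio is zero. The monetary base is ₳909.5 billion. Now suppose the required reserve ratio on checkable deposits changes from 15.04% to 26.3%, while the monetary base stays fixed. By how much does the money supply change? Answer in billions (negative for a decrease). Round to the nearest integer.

-2589 billion

Initially m₁ = 1 / (0.1504) ≈ 6.6489, so M₁ = 6.6489 × 909.5 ≈ 6047.1746 billion.
After the change m₂ = 1 / (0.263) ≈ 3.8023, so M₂ = 3.8023 × 909.5 ≈ 3458.1918 billion.
ΔM = M₂ − M₁ = 3458.1918 − 6047.1746 = -2588.9828 billion.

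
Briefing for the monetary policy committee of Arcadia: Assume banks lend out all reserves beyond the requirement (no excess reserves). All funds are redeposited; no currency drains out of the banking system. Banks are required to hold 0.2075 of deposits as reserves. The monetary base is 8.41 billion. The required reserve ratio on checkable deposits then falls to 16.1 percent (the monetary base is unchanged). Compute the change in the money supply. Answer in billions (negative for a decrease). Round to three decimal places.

11.706 billion

Initially m₁ = 1 / (0.2075) ≈ 4.81928, so M₁ = 4.81928 × 8.41 ≈ 40.5301 billion.
After the change m₂ = 1 / (0.161) ≈ 6.21118, so M₂ = 6.21118 × 8.41 ≈ 52.236 billion.
ΔM = M₂ − M₁ = 52.236 − 40.5301 = 11.7059 billion.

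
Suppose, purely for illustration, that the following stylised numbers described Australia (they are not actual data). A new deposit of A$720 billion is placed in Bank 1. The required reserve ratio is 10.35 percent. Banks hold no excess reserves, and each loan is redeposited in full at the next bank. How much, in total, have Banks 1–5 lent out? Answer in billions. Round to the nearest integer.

Bank i lends (1 − rr)^i of the original deposit: Bank 1 lends 720·0.8965 = 645.4800, Bank 2 lends 720·0.8965² ≈ 578.6728, and so on.
Summing a geometric series: total = 720·[0.8965·(1 − 0.8965^5) / (1 − 0.8965)] ≈ 2624.9694 billion.

A$2625 billion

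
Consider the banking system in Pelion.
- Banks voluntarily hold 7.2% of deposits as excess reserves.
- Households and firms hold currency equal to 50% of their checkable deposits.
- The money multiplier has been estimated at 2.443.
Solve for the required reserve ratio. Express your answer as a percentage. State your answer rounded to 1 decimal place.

4.2%

Using m = 2.443. Since m = (1 + c)/(c + rr + e), the denominator satisfies c + rr + e = (1 + c)/m = (1 + 0.5) / 2.443 ≈ 0.613999.
With c = 0.5 and e = 0.072, the required reserve ratio is 0.613999 − 0.5 − 0.072 = 0.041999.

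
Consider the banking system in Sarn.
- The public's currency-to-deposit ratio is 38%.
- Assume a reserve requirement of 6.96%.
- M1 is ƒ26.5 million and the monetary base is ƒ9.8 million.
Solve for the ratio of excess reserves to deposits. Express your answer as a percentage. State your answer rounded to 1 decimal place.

Using m = M/MB = 26.5/9.8 ≈ 2.704082. Since m = (1 + c)/(c + rr + e), the denominator satisfies c + rr + e = (1 + c)/m = (1 + 0.38) / 2.704082 ≈ 0.510340.
With c = 0.38 and rr = 0.0696, the ratio of excess reserves to deposits is 0.510340 − 0.38 − 0.0696 = 0.06074.

6.1%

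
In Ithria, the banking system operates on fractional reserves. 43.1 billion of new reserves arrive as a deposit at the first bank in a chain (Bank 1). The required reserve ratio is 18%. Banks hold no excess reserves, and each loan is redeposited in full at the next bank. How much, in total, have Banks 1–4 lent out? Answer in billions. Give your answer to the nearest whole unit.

Bank i lends (1 − rr)^i of the original deposit: Bank 1 lends 43.1·0.8200 = 35.3420, Bank 2 lends 43.1·0.8200² ≈ 28.9804, and so on.
Summing a geometric series: total = 43.1·[0.8200·(1 − 0.8200^4) / (1 − 0.8200)] ≈ 107.5728 billion.

108 billion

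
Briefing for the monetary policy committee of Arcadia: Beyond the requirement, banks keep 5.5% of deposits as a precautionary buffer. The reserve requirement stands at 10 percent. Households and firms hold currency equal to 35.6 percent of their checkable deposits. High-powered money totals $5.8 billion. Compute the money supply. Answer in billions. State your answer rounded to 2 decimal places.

The money multiplier is m = (1 + c) / (rr + e + c) = (1 + 0.356) / (0.1 + 0.055 + 0.356) ≈ 2.6536.
So M = m × MB = 2.6536 × 5.8 ≈ 15.3909 billion.

$15.39 billion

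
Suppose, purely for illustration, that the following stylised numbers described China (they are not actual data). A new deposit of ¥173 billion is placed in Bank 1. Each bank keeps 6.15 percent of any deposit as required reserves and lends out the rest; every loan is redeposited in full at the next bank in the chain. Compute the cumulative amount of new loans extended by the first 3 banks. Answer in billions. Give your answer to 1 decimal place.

¥457.7 billion

Bank i lends (1 − rr)^i of the original deposit: Bank 1 lends 173·0.9385 = 162.3605, Bank 2 lends 173·0.9385² ≈ 152.3753, and so on.
Summing a geometric series: total = 173·[0.9385·(1 − 0.9385^3) / (1 − 0.9385)] ≈ 457.7401 billion.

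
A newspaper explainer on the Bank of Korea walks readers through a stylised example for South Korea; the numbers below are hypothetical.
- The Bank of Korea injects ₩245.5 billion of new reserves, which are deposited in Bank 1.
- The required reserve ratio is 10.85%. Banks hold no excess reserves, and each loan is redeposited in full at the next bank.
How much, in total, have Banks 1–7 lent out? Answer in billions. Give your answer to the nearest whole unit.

₩1114 billion

Bank i lends (1 − rr)^i of the original deposit: Bank 1 lends 245.5·0.8915 ≈ 218.8632, Bank 2 lends 245.5·0.8915² ≈ 195.1166, and so on.
Summing a geometric series: total = 245.5·[0.8915·(1 − 0.8915^7) / (1 − 0.8915)] ≈ 1114.3708 billion.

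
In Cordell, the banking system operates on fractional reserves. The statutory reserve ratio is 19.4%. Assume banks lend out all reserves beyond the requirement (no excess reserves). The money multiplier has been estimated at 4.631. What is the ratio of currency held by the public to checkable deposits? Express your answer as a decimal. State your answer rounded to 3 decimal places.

0.028

Using m = 4.631. From m = (1 + c)/(c + rr + e), rearranging gives 1 + c = m·(c + rr + e), so c·(1 − m) = m·(rr + e) − 1.
Hence c = [m·(rr + e) − 1]/(1 − m) = [4.631 × (0.194 + 0) − 1] / (1 − 4.631) ≈ 0.027977.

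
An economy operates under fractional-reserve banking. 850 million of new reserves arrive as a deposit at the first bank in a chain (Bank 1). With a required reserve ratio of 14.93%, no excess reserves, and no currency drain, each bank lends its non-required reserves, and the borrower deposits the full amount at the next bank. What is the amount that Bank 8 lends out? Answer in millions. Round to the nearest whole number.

Each bank lends a fraction (1 − rr) = 0.8507 of the deposit it receives, so Bank 8 receives 850·0.8507^7 and lends 850·0.8507^8 ≈ 233.1473 million.

233 million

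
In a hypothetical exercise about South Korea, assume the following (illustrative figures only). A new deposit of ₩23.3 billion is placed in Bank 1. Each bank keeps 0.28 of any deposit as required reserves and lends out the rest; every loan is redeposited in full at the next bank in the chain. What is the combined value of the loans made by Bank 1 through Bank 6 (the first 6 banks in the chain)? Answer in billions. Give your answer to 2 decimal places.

Bank i lends (1 − rr)^i of the original deposit: Bank 1 lends 23.3·0.7200 = 16.7760, Bank 2 lends 23.3·0.7200² ≈ 12.0787, and so on.
Summing a geometric series: total = 23.3·[0.7200·(1 − 0.7200^6) / (1 − 0.7200)] ≈ 51.5674 billion.

₩51.57 billion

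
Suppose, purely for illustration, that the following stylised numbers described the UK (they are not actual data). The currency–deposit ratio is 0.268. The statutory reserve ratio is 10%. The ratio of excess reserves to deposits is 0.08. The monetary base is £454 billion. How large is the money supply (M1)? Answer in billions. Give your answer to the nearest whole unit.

The money multiplier is m = (1 + c) / (rr + e + c) = (1 + 0.268) / (0.1 + 0.08 + 0.268) ≈ 2.8304.
So M = m × MB = 2.8304 × 454 = 1285.0016 billion.

£1285 billion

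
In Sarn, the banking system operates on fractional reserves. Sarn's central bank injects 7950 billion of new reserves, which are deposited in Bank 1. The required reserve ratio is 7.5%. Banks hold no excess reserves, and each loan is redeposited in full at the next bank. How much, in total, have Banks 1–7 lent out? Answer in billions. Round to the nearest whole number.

Bank i lends (1 − rr)^i of the original deposit: Bank 1 lends 7950·0.9250 = 7353.7500, Bank 2 lends 7950·0.9250² ≈ 6802.2188, and so on.
Summing a geometric series: total = 7950·[0.9250·(1 − 0.9250^7) / (1 − 0.9250)] ≈ 41238.0459 billion.

41238 billion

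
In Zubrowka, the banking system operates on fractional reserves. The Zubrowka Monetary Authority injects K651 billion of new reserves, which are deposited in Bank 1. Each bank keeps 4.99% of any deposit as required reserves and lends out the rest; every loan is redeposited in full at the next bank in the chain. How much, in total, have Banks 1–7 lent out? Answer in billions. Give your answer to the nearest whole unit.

K3733 billion

Bank i lends (1 − rr)^i of the original deposit: Bank 1 lends 651·0.9501 = 618.5151, Bank 2 lends 651·0.9501² ≈ 587.6512, and so on.
Summing a geometric series: total = 651·[0.9501·(1 − 0.9501^7) / (1 − 0.9501)] ≈ 3732.7569 billion.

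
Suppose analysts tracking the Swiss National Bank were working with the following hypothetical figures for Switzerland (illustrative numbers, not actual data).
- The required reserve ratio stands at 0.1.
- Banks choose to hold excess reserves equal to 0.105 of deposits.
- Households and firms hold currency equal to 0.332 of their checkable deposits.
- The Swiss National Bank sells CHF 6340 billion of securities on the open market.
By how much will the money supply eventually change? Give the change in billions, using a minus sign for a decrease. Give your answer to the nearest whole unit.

The money multiplier is m = (1 + c) / (rr + e + c) = (1 + 0.332) / (0.1 + 0.105 + 0.332) ≈ 2.48045.
The sale removes 6340 billion of base, so ΔM = m × ΔMB = 2.48045 × (−6340) = -15726.053 billion.

-15726 billion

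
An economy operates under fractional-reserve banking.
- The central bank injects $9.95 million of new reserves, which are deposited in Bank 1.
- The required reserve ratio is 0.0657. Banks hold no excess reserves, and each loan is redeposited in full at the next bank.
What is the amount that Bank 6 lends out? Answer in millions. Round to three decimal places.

Each bank lends a fraction (1 − rr) = 0.9343 of the deposit it receives, so Bank 6 receives 9.95·0.9343^5 and lends 9.95·0.9343^6 ≈ 6.6182 million.

$6.618 million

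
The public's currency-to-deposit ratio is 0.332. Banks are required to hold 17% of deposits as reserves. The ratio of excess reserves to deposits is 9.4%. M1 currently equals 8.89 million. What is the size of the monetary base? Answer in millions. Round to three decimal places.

3.978 million

The money multiplier is m = (1 + c) / (rr + e + c) = (1 + 0.332) / (0.17 + 0.094 + 0.332) ≈ 2.23490.
MB = M / m = 8.89 / 2.23490 ≈ 3.9778 million.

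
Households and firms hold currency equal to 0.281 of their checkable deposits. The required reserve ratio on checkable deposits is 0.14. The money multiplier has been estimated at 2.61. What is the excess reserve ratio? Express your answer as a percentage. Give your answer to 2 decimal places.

Using m = 2.61. Since m = (1 + c)/(c + rr + e), the denominator satisfies c + rr + e = (1 + c)/m = (1 + 0.281) / 2.61 ≈ 0.490805.
With c = 0.281 and rr = 0.14, the excess reserve ratio is 0.490805 − 0.281 − 0.14 = 0.069805.

6.98%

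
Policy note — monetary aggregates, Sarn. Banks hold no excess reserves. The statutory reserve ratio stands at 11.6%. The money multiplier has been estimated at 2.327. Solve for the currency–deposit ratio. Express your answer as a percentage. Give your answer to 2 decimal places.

55.02%

Using m = 2.327. From m = (1 + c)/(c + rr + e), rearranging gives 1 + c = m·(c + rr + e), so c·(1 − m) = m·(rr + e) − 1.
Hence c = [m·(rr + e) − 1]/(1 − m) = [2.327 × (0.116 + 0) − 1] / (1 − 2.327) ≈ 0.550164.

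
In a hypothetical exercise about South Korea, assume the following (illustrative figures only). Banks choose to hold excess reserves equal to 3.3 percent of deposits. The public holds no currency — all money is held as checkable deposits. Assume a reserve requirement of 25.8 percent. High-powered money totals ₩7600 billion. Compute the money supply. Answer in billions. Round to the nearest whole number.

The money multiplier is m = 1 / (rr + e) = 1 / (0.258 + 0.033) ≈ 3.43643.
So M = m × MB = 3.43643 × 7600 = 26116.868 billion.

₩26117 billion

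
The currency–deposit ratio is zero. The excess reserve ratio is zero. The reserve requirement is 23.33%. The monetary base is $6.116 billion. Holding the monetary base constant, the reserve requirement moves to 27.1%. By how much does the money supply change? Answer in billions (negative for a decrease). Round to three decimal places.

Initially m₁ = 1 / (0.2333) ≈ 4.28633, so M₁ = 4.28633 × 6.116 ≈ 26.2152 billion.
After the change m₂ = 1 / (0.271) ≈ 3.69004, so M₂ = 3.69004 × 6.116 ≈ 22.5683 billion.
ΔM = M₂ − M₁ = 22.5683 − 26.2152 = -3.6469 billion.

-3.647 billion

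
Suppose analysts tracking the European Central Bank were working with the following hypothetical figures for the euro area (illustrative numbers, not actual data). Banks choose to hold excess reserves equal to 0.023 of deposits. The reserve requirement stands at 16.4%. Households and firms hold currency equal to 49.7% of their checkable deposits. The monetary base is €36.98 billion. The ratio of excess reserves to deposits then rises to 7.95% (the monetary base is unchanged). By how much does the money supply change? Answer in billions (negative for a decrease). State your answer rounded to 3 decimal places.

Initially m₁ = (1 + 0.497) / (0.164 + 0.023 + 0.497) ≈ 2.188596, so M₁ = 2.188596 × 36.98 ≈ 80.9343 billion.
After the change m₂ = (1 + 0.497) / (0.164 + 0.0795 + 0.497) ≈ 2.021607, so M₂ = 2.021607 × 36.98 ≈ 74.759 billion.
ΔM = M₂ − M₁ = 74.759 − 80.9343 = -6.1753 billion.

-6.175 billion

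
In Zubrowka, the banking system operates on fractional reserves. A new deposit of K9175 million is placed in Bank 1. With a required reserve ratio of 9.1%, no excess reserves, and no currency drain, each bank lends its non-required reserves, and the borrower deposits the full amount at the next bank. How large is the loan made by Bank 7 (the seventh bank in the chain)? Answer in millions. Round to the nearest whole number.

Each bank lends a fraction (1 − rr) = 0.9090 of the deposit it receives, so Bank 7 receives 9175·0.9090^6 and lends 9175·0.9090^7 ≈ 4704.9310 million.

K4705 million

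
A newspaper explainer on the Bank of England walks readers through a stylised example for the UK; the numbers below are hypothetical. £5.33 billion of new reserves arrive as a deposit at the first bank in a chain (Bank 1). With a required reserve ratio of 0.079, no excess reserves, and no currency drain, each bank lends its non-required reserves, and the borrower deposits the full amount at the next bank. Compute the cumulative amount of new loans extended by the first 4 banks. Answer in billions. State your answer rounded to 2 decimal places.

£17.43 billion

Bank i lends (1 − rr)^i of the original deposit: Bank 1 lends 5.33·0.9210 ≈ 4.9089, Bank 2 lends 5.33·0.9210² ≈ 4.5211, and so on.
Summing a geometric series: total = 5.33·[0.9210·(1 − 0.9210^4) / (1 − 0.9210)] ≈ 17.4290 billion.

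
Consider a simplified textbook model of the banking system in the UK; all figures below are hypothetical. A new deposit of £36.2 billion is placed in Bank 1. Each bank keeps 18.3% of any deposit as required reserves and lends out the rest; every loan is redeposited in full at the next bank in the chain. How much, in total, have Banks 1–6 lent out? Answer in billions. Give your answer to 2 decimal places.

Bank i lends (1 − rr)^i of the original deposit: Bank 1 lends 36.2·0.8170 = 29.5754, Bank 2 lends 36.2·0.8170² ≈ 24.1631, and so on.
Summing a geometric series: total = 36.2·[0.8170·(1 − 0.8170^6) / (1 − 0.8170)] ≈ 113.5511 billion.

£113.55 billion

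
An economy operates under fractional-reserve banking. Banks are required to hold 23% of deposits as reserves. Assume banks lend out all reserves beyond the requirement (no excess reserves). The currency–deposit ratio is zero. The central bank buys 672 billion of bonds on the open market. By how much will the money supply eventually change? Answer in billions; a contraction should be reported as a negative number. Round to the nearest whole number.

The simple money multiplier is m = 1/rr = 1/0.23 ≈ 4.3478.
An open-market purchase increases the monetary base by 672 billion, so ΔM = m × ΔMB = 4.3478 × 672 = 2921.7216 billion.

2922 billion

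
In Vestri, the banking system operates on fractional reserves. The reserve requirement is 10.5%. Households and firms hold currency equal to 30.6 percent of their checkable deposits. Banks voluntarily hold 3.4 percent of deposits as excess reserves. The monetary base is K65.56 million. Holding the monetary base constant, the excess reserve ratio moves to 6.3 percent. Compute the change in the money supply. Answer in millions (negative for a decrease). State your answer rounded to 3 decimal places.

-11.772 million

Initially m₁ = (1 + 0.306) / (0.105 + 0.034 + 0.306) ≈ 2.934831, so M₁ = 2.934831 × 65.56 ≈ 192.4075 million.
After the change m₂ = (1 + 0.306) / (0.105 + 0.063 + 0.306) ≈ 2.755274, so M₂ = 2.755274 × 65.56 ≈ 180.6358 million.
ΔM = M₂ − M₁ = 180.6358 − 192.4075 = -11.7717 million.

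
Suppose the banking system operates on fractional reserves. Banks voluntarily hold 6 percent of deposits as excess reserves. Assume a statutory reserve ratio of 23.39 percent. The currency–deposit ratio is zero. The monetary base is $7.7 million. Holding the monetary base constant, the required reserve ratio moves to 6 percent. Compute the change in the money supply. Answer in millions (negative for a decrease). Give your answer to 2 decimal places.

$37.97 million

Initially m₁ = 1 / (0.2339 + 0.06) ≈ 3.4025, so M₁ = 3.4025 × 7.7 ≈ 26.1992 million.
After the change m₂ = 1 / (0.06 + 0.06) ≈ 8.3333, so M₂ = 8.3333 × 7.7 ≈ 64.1664 million.
ΔM = M₂ − M₁ = 64.1664 − 26.1992 = 37.9672 million.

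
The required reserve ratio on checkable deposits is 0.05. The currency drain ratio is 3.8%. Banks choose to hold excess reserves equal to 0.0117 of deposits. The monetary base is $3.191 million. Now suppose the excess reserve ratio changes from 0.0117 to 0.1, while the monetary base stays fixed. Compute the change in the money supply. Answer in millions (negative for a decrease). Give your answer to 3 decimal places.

Initially m₁ = (1 + 0.038) / (0.05 + 0.0117 + 0.038) ≈ 10.41123, so M₁ = 10.41123 × 3.191 ≈ 33.2222 million.
After the change m₂ = (1 + 0.038) / (0.05 + 0.1 + 0.038) ≈ 5.52128, so M₂ = 5.52128 × 3.191 ≈ 17.6184 million.
ΔM = M₂ − M₁ = 17.6184 − 33.2222 = -15.6038 million.

-15.604 million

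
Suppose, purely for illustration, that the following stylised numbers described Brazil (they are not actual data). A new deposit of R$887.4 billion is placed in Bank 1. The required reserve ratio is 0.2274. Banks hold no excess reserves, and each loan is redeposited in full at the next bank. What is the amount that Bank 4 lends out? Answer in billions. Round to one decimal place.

Each bank lends a fraction (1 − rr) = 0.7726 of the deposit it receives, so Bank 4 receives 887.4·0.7726^3 and lends 887.4·0.7726^4 ≈ 316.1828 billion.

R$316.2 billion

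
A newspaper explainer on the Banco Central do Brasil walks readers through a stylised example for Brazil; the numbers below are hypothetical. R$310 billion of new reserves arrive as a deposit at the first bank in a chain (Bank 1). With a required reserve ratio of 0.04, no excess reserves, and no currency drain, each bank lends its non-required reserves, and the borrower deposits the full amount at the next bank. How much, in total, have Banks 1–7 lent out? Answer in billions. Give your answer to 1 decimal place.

Bank i lends (1 − rr)^i of the original deposit: Bank 1 lends 310·0.9600 = 297.6000, Bank 2 lends 310·0.9600² = 285.6960, and so on.
Summing a geometric series: total = 310·[0.9600·(1 − 0.9600^7) / (1 − 0.9600)] ≈ 1849.2308 billion.

R$1849.2 billion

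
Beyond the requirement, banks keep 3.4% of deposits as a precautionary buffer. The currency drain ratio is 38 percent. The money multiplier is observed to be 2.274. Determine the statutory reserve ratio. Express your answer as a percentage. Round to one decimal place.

Using m = 2.274. Since m = (1 + c)/(c + rr + e), the denominator satisfies c + rr + e = (1 + c)/m = (1 + 0.38) / 2.274 ≈ 0.606860.
With c = 0.38 and e = 0.034, the statutory reserve ratio is 0.606860 − 0.38 − 0.034 = 0.19286.

19.3%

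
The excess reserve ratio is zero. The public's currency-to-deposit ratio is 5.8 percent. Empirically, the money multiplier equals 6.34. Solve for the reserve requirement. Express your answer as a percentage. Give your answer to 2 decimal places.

10.89%

Using m = 6.34. Since m = (1 + c)/(c + rr + e), the denominator satisfies c + rr + e = (1 + c)/m = (1 + 0.058) / 6.34 ≈ 0.166877.
With c = 0.058 and e = 0, the reserve requirement is 0.166877 − 0.058 − 0 = 0.108877.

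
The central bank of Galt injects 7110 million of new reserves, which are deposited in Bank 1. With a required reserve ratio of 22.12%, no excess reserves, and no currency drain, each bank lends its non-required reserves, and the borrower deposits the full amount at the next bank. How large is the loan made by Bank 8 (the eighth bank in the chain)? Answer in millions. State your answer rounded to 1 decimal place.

962.2 million

Each bank lends a fraction (1 − rr) = 0.7788 of the deposit it receives, so Bank 8 receives 7110·0.7788^7 and lends 7110·0.7788^8 ≈ 962.2261 million.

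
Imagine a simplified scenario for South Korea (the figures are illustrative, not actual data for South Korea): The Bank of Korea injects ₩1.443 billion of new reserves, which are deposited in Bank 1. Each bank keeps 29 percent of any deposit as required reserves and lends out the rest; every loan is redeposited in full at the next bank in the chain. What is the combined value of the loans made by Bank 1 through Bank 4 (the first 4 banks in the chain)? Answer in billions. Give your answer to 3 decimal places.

Bank i lends (1 − rr)^i of the original deposit: Bank 1 lends 1.443·0.7100 ≈ 1.0245, Bank 2 lends 1.443·0.7100² ≈ 0.7274, and so on.
Summing a geometric series: total = 1.443·[0.7100·(1 − 0.7100^4) / (1 − 0.7100)] ≈ 2.6351 billion.

₩2.635 billion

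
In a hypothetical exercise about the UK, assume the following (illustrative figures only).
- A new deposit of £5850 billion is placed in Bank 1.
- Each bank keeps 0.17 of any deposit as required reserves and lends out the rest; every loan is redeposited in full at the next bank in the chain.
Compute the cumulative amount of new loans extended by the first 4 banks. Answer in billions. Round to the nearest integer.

Bank i lends (1 − rr)^i of the original deposit: Bank 1 lends 5850·0.8300 = 4855.5000, Bank 2 lends 5850·0.8300² = 4030.0650, and so on.
Summing a geometric series: total = 5850·[0.8300·(1 − 0.8300^4) / (1 − 0.8300)] ≈ 15006.8307 billion.

£15007 billion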